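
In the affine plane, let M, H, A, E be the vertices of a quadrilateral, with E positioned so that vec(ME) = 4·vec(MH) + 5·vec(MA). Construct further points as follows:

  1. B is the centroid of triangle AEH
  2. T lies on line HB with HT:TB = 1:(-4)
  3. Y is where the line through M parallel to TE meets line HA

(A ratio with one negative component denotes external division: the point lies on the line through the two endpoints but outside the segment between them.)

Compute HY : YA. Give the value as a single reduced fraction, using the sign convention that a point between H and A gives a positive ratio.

Assign M = (0, 0), H = (1, 0), A = (0, 1), E = (4, 5) — the answer is frame-independent, so this choice is without loss of generality.
1. B is the centroid of triangle AEH ⇒ B = (5/3, 2)
2. T lies on line HB with HT:TB = 1:(-4) ⇒ T = (7/9, -2/3)
3. Y is where the line through M parallel to TE meets line HA ⇒ Y = (29/80, 51/80)
Y = H + t·(A−H) with t = 51/80, so HY:YA = t:(1−t) = 51/80:29/80

HY:YA = 51/29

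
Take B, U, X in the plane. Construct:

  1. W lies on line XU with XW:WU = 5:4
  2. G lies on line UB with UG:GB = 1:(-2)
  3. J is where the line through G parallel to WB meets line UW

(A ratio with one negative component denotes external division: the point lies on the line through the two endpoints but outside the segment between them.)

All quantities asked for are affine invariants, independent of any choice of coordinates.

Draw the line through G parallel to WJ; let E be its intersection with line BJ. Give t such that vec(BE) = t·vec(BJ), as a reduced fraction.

t = 2

Set B = (0, 0), U = (1, 0), X = (0, 1); any affine frame gives the same invariant.
1. W lies on line XU with XW:WU = 5:4 ⇒ W = (5/9, 4/9)
2. G lies on line UB with UG:GB = 1:(-2) ⇒ G = (2, 0)
3. J is where the line through G parallel to WB meets line UW ⇒ J = (13/9, -4/9)
through G parallel to WJ: direction (8/9, -8/9); meets BJ at E = (26/9, -8/9)
E = B + t·(J−B) with t = 2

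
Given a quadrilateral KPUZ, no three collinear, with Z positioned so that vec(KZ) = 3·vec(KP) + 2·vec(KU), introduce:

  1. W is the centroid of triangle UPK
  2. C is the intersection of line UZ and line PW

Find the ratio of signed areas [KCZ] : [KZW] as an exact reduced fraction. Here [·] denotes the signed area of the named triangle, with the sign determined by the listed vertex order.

Choose coordinates K = (0, 0), P = (1, 0), U = (0, 1), Z = (3, 2).
1. W is the centroid of triangle UPK ⇒ W = (1/3, 1/3)
2. C is the intersection of line UZ and line PW ⇒ C = (-3/5, 4/5)
2·[KCZ] = -18/5, 2·[KZW] = 1/3
[KCZ]:[KZW] = -18/5:1/3 = -54/5

[KCZ]:[KZW] = -54/5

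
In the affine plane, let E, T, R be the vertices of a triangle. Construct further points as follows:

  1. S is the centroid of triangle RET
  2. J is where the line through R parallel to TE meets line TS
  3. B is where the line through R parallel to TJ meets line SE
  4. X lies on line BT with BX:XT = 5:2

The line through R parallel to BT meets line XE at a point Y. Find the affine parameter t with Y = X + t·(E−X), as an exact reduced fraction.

t = 1/2

Set E = (0, 0), T = (1, 0), R = (0, 1); any affine frame gives the same invariant.
1. S is the centroid of triangle RET ⇒ S = (1/3, 1/3)
2. J is where the line through R parallel to TE meets line TS ⇒ J = (-1, 1)
3. B is where the line through R parallel to TJ meets line SE ⇒ B = (2/3, 2/3)
4. X lies on line BT with BX:XT = 5:2 ⇒ X = (19/21, 4/21)
through R parallel to BT: direction (1/3, -2/3); meets XE at Y = (19/42, 2/21)
Y = X + t·(E−X) with t = 1/2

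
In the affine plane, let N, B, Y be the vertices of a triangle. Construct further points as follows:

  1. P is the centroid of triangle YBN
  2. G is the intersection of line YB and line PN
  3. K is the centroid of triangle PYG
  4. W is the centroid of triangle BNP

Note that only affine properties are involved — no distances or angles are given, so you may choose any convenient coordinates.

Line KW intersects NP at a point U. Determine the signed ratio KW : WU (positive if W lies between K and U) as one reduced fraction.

KW:WU = -2

Work in coordinates with N = (0, 0), B = (1, 0), Y = (0, 1).
1. P is the centroid of triangle YBN ⇒ P = (1/3, 1/3)
2. G is the intersection of line YB and line PN ⇒ G = (1/2, 1/2)
3. K is the centroid of triangle PYG ⇒ K = (5/18, 11/18)
4. W is the centroid of triangle BNP ⇒ W = (4/9, 1/9)
line KW meets NP at U = (13/36, 13/36)
W = K + t·(U−K) with t = 2, so KW:WU = 2:-1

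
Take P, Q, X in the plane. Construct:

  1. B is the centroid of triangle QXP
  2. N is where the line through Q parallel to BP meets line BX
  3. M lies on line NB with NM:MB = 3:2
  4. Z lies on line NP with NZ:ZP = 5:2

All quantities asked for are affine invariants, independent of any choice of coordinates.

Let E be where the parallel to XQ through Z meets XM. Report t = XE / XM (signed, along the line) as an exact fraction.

Assign P = (0, 0), Q = (1, 0), X = (0, 1) — the answer is frame-independent, so this choice is without loss of generality.
1. B is the centroid of triangle QXP ⇒ B = (1/3, 1/3)
2. N is where the line through Q parallel to BP meets line BX ⇒ N = (2/3, -1/3)
3. M lies on line NB with NM:MB = 3:2 ⇒ M = (7/15, 1/15)
4. Z lies on line NP with NZ:ZP = 5:2 ⇒ Z = (4/21, -2/21)
through Z parallel to XQ: direction (1, -1); meets XM at E = (19/21, -17/21)
E = X + t·(M−X) with t = 95/49

t = 95/49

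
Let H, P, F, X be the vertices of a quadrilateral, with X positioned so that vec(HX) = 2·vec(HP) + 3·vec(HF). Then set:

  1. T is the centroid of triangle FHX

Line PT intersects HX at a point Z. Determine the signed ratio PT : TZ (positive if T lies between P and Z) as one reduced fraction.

PT:TZ = -11/2

Work in coordinates with H = (0, 0), P = (1, 0), F = (0, 1), X = (2, 3).
1. T is the centroid of triangle FHX ⇒ T = (2/3, 4/3)
line PT meets HX at Z = (8/11, 12/11)
T = P + t·(Z−P) with t = 11/9, so PT:TZ = 11/9:-2/9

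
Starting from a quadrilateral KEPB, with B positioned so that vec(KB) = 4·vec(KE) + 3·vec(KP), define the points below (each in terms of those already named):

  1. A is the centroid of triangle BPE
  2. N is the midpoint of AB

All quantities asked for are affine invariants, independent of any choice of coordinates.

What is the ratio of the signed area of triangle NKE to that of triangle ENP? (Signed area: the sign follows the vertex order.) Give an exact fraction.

[NKE]:[ENP] = 13/24

Choose coordinates K = (0, 0), E = (1, 0), P = (0, 1), B = (4, 3).
1. A is the centroid of triangle BPE ⇒ A = (5/3, 4/3)
2. N is the midpoint of AB ⇒ N = (17/6, 13/6)
2·[NKE] = 13/6, 2·[ENP] = 4
[NKE]:[ENP] = 13/6:4 = 13/24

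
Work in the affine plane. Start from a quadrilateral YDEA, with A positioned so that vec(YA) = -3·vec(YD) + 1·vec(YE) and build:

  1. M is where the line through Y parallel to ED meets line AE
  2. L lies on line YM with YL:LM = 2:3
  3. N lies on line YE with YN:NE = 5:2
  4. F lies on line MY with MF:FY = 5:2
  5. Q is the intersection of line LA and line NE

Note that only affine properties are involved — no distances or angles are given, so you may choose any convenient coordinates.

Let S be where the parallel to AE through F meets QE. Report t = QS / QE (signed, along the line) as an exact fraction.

Assign Y = (0, 0), D = (1, 0), E = (0, 1), A = (-3, 1) — the answer is frame-independent, so this choice is without loss of generality.
1. M is where the line through Y parallel to ED meets line AE ⇒ M = (-1, 1)
2. L lies on line YM with YL:LM = 2:3 ⇒ L = (-2/5, 2/5)
3. N lies on line YE with YN:NE = 5:2 ⇒ N = (0, 5/7)
4. F lies on line MY with MF:FY = 5:2 ⇒ F = (-2/7, 2/7)
5. Q is the intersection of line LA and line NE ⇒ Q = (0, 4/13)
through F parallel to AE: direction (3, 0); meets QE at S = (0, 2/7)
S = Q + t·(E−Q) with t = -2/63

t = -2/63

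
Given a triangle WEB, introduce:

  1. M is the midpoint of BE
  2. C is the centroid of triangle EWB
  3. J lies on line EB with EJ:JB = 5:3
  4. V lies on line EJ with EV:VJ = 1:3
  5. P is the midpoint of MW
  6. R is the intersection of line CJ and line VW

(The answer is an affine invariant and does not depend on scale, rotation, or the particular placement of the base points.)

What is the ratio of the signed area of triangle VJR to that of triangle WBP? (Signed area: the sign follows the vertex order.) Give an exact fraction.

Set W = (0, 0), E = (1, 0), B = (0, 1); any affine frame gives the same invariant.
1. M is the midpoint of BE ⇒ M = (1/2, 1/2)
2. C is the centroid of triangle EWB ⇒ C = (1/3, 1/3)
3. J lies on line EB with EJ:JB = 5:3 ⇒ J = (3/8, 5/8)
4. V lies on line EJ with EV:VJ = 1:3 ⇒ V = (27/32, 5/32)
5. P is the midpoint of MW ⇒ P = (1/4, 1/4)
6. R is the intersection of line CJ and line VW ⇒ R = (27/92, 5/92)
2·[VJR] = 225/736, 2·[WBP] = -1/4
[VJR]:[WBP] = 225/736:-1/4 = -225/184

[VJR]:[WBP] = -225/184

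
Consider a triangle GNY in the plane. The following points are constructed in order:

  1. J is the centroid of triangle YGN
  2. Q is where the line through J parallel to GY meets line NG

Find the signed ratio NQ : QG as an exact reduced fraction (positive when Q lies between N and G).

NQ:QG = 2

Assign G = (0, 0), N = (1, 0), Y = (0, 1) — the answer is frame-independent, so this choice is without loss of generality.
1. J is the centroid of triangle YGN ⇒ J = (1/3, 1/3)
2. Q is where the line through J parallel to GY meets line NG ⇒ Q = (1/3, 0)
Q = N + t·(G−N) with t = 2/3, so NQ:QG = t:(1−t) = 2/3:1/3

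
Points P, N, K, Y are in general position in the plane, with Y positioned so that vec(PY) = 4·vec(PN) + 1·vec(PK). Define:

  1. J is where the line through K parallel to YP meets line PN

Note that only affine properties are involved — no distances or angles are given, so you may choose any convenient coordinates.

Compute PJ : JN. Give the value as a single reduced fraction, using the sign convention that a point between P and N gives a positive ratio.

PJ:JN = -4/5

Work in coordinates with P = (0, 0), N = (1, 0), K = (0, 1), Y = (4, 1).
1. J is where the line through K parallel to YP meets line PN ⇒ J = (-4, 0)
J = P + t·(N−P) with t = -4, so PJ:JN = t:(1−t) = -4:5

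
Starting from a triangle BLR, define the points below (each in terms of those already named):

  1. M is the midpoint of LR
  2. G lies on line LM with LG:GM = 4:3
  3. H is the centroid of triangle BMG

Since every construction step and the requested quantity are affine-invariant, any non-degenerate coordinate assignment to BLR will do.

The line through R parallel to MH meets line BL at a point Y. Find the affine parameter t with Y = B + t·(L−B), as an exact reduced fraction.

t = -2/5

Work in coordinates with B = (0, 0), L = (1, 0), R = (0, 1).
1. M is the midpoint of LR ⇒ M = (1/2, 1/2)
2. G lies on line LM with LG:GM = 4:3 ⇒ G = (5/7, 2/7)
3. H is the centroid of triangle BMG ⇒ H = (17/42, 11/42)
through R parallel to MH: direction (-2/21, -5/21); meets BL at Y = (-2/5, 0)
Y = B + t·(L−B) with t = -2/5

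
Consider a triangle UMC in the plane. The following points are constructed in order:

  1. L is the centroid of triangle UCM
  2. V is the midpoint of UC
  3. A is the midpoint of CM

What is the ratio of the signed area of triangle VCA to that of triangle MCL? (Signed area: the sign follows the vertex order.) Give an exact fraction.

[VCA]:[MCL] = -3/4

Assign U = (0, 0), M = (1, 0), C = (0, 1) — the answer is frame-independent, so this choice is without loss of generality.
1. L is the centroid of triangle UCM ⇒ L = (1/3, 1/3)
2. V is the midpoint of UC ⇒ V = (0, 1/2)
3. A is the midpoint of CM ⇒ A = (1/2, 1/2)
2·[VCA] = -1/4, 2·[MCL] = 1/3
[VCA]:[MCL] = -1/4:1/3 = -3/4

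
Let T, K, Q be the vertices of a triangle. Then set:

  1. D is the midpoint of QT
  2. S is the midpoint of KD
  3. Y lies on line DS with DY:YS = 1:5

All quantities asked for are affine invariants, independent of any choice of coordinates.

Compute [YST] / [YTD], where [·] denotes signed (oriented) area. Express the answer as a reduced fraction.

[YST]:[YTD] = 5

Choose coordinates T = (0, 0), K = (1, 0), Q = (0, 1).
1. D is the midpoint of QT ⇒ D = (0, 1/2)
2. S is the midpoint of KD ⇒ S = (1/2, 1/4)
3. Y lies on line DS with DY:YS = 1:5 ⇒ Y = (1/12, 11/24)
2·[YST] = -5/24, 2·[YTD] = -1/24
[YST]:[YTD] = -5/24:-1/24 = 5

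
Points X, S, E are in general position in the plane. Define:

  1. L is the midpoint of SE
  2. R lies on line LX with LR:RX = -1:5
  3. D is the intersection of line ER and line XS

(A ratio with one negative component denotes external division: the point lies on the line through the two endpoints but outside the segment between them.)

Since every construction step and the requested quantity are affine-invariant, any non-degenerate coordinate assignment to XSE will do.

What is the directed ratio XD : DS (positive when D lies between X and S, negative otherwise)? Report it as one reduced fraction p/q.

XD:DS = -5/2

Choose coordinates X = (0, 0), S = (1, 0), E = (0, 1).
1. L is the midpoint of SE ⇒ L = (1/2, 1/2)
2. R lies on line LX with LR:RX = -1:5 ⇒ R = (5/8, 5/8)
3. D is the intersection of line ER and line XS ⇒ D = (5/3, 0)
D = X + t·(S−X) with t = 5/3, so XD:DS = t:(1−t) = 5/3:-2/3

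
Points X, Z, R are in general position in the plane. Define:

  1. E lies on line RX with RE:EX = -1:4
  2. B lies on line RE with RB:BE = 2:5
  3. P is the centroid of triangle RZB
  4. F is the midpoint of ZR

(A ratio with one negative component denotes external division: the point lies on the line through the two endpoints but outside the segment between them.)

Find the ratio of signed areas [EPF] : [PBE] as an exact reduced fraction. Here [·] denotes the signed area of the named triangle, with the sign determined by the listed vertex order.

Assign X = (0, 0), Z = (1, 0), R = (0, 1) — the answer is frame-independent, so this choice is without loss of generality.
1. E lies on line RX with RE:EX = -1:4 ⇒ E = (0, 4/3)
2. B lies on line RE with RB:BE = 2:5 ⇒ B = (0, 23/21)
3. P is the centroid of triangle RZB ⇒ P = (1/3, 44/63)
4. F is the midpoint of ZR ⇒ F = (1/2, 1/2)
2·[EPF] = 5/126, 2·[PBE] = -5/63
[EPF]:[PBE] = 5/126:-5/63 = -1/2

[EPF]:[PBE] = -1/2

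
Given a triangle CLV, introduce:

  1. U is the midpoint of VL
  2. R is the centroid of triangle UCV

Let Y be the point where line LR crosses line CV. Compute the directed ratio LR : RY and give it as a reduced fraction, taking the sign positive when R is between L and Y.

LR:RY = 5

Assign C = (0, 0), L = (1, 0), V = (0, 1) — the answer is frame-independent, so this choice is without loss of generality.
1. U is the midpoint of VL ⇒ U = (1/2, 1/2)
2. R is the centroid of triangle UCV ⇒ R = (1/6, 1/2)
line LR meets CV at Y = (0, 3/5)
R = L + t·(Y−L) with t = 5/6, so LR:RY = 5/6:1/6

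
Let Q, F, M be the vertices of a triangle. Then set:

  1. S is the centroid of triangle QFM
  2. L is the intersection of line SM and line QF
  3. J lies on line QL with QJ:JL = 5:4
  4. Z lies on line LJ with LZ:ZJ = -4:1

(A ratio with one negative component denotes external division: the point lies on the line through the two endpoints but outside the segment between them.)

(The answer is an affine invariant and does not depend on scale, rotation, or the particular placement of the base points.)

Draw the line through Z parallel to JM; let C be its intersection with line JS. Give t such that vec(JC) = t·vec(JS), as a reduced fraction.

t = -1/2

Assign Q = (0, 0), F = (1, 0), M = (0, 1) — the answer is frame-independent, so this choice is without loss of generality.
1. S is the centroid of triangle QFM ⇒ S = (1/3, 1/3)
2. L is the intersection of line SM and line QF ⇒ L = (1/2, 0)
3. J lies on line QL with QJ:JL = 5:4 ⇒ J = (5/18, 0)
4. Z lies on line LJ with LZ:ZJ = -4:1 ⇒ Z = (11/54, 0)
through Z parallel to JM: direction (-5/18, 1); meets JS at C = (1/4, -1/6)
C = J + t·(S−J) with t = -1/2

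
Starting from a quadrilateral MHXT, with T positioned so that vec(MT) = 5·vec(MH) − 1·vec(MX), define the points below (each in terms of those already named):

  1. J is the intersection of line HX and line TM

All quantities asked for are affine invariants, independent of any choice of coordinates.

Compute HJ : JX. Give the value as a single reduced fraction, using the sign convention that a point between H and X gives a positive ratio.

HJ:JX = -1/5

Set M = (0, 0), H = (1, 0), X = (0, 1), T = (5, -1); any affine frame gives the same invariant.
1. J is the intersection of line HX and line TM ⇒ J = (5/4, -1/4)
J = H + t·(X−H) with t = -1/4, so HJ:JX = t:(1−t) = -1/4:5/4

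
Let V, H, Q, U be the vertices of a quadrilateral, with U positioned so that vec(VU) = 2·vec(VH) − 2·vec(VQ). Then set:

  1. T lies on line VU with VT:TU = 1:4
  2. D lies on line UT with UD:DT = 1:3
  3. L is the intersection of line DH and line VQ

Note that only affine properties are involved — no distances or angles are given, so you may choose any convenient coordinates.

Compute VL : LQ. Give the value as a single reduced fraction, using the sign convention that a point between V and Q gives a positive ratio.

Set V = (0, 0), H = (1, 0), Q = (0, 1), U = (2, -2); any affine frame gives the same invariant.
1. T lies on line VU with VT:TU = 1:4 ⇒ T = (2/5, -2/5)
2. D lies on line UT with UD:DT = 1:3 ⇒ D = (8/5, -8/5)
3. L is the intersection of line DH and line VQ ⇒ L = (0, 8/3)
L = V + t·(Q−V) with t = 8/3, so VL:LQ = t:(1−t) = 8/3:-5/3

VL:LQ = -8/5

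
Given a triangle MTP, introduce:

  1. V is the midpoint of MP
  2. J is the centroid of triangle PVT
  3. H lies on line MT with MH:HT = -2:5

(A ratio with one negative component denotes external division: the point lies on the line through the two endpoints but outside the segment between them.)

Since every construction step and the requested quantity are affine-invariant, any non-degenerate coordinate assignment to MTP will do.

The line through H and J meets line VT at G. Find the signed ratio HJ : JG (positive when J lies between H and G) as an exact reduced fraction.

Set M = (0, 0), T = (1, 0), P = (0, 1); any affine frame gives the same invariant.
1. V is the midpoint of MP ⇒ V = (0, 1/2)
2. J is the centroid of triangle PVT ⇒ J = (1/3, 1/2)
3. H lies on line MT with MH:HT = -2:5 ⇒ H = (-2/3, 0)
line HJ meets VT at G = (1/6, 5/12)
J = H + t·(G−H) with t = 6/5, so HJ:JG = 6/5:-1/5

HJ:JG = -6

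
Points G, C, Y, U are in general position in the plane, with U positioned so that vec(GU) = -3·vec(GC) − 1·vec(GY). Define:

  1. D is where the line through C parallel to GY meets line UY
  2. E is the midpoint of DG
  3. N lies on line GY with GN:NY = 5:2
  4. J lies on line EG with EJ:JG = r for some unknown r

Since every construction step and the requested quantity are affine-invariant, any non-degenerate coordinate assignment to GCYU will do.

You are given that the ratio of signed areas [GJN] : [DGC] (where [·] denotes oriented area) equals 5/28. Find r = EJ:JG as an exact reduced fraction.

Set G = (0, 0), C = (1, 0), Y = (0, 1), U = (-3, -1); any affine frame gives the same invariant.
1. D is where the line through C parallel to GY meets line UY ⇒ D = (1, 5/3)
2. E is the midpoint of DG ⇒ E = (1/2, 5/6)
3. N lies on line GY with GN:NY = 5:2 ⇒ N = (0, 5/7)
4. With EJ:JG = r, write λ = r/(r+1) so J = E + λ·(G−E); J is affine-linear in λ
Every point depending on J is an affine combination of J and λ-independent points, so each such coordinate is linear in λ; the λ² term in each signed area is a multiple of (G−E)×(G−E) = 0, so 2·[GJN] and 2·[DGC] are each linear in λ. Evaluating at λ=0 and λ=1:
  2·[GJN] = -5/14·λ + 5/14,   2·[DGC] = 5/3
So [GJN]:[DGC] = (-5/14·λ + 5/14) / (5/3). Setting this equal to 5/28:
  -5/14·λ + 5/14 = 5/28·(5/3)  ⇒  λ = 1/6
Then r = λ/(1−λ) = (1/6)/(5/6) = 1/5. Check: with r = 1/5, J = (5/12, 25/36) and [GJN]:[DGC] = 5/28 as required.

r = 1/5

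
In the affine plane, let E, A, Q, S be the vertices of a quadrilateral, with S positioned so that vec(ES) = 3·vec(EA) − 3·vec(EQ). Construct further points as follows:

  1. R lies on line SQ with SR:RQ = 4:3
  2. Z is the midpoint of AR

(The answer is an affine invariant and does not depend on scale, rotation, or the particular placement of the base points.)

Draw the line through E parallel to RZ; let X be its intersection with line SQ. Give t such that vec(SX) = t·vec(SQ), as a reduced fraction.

Set E = (0, 0), A = (1, 0), Q = (0, 1), S = (3, -3); any affine frame gives the same invariant.
1. R lies on line SQ with SR:RQ = 4:3 ⇒ R = (9/7, -5/7)
2. Z is the midpoint of AR ⇒ Z = (8/7, -5/14)
through E parallel to RZ: direction (-1/7, 5/14); meets SQ at X = (-6/7, 15/7)
X = S + t·(Q−S) with t = 9/7

t = 9/7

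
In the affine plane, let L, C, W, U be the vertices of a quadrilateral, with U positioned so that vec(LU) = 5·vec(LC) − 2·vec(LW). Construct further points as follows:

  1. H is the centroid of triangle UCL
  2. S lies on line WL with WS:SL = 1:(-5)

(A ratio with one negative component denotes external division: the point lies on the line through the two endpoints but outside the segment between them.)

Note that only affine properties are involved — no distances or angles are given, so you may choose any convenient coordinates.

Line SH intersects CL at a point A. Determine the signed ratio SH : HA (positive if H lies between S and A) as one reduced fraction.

Work in coordinates with L = (0, 0), C = (1, 0), W = (0, 1), U = (5, -2).
1. H is the centroid of triangle UCL ⇒ H = (2, -2/3)
2. S lies on line WL with WS:SL = 1:(-5) ⇒ S = (0, 5/4)
line SH meets CL at A = (30/23, 0)
H = S + t·(A−S) with t = 23/15, so SH:HA = 23/15:-8/15

SH:HA = -23/8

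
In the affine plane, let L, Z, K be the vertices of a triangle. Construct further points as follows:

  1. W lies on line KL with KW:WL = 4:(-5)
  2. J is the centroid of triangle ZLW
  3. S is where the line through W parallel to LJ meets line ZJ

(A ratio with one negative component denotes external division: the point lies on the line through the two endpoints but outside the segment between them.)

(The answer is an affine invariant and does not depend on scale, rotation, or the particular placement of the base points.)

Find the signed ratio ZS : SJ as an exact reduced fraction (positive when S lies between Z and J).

ZS:SJ = -2

Assign L = (0, 0), Z = (1, 0), K = (0, 1) — the answer is frame-independent, so this choice is without loss of generality.
1. W lies on line KL with KW:WL = 4:(-5) ⇒ W = (0, 5)
2. J is the centroid of triangle ZLW ⇒ J = (1/3, 5/3)
3. S is where the line through W parallel to LJ meets line ZJ ⇒ S = (-1/3, 10/3)
S = Z + t·(J−Z) with t = 2, so ZS:SJ = t:(1−t) = 2:-1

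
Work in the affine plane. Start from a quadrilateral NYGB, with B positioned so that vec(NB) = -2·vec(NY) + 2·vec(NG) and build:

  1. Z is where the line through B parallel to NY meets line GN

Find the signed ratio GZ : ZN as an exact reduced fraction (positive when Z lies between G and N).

Work in coordinates with N = (0, 0), Y = (1, 0), G = (0, 1), B = (-2, 2).
1. Z is where the line through B parallel to NY meets line GN ⇒ Z = (0, 2)
Z = G + t·(N−G) with t = -1, so GZ:ZN = t:(1−t) = -1:2

GZ:ZN = -1/2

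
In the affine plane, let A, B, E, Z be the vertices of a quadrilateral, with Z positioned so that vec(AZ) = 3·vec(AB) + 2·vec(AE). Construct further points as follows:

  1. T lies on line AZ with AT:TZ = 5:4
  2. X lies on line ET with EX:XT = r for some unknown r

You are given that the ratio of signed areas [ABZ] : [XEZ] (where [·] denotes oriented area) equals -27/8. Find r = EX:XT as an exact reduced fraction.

r = 4/5

Assign A = (0, 0), B = (1, 0), E = (0, 1), Z = (3, 2) — the answer is frame-independent, so this choice is without loss of generality.
1. T lies on line AZ with AT:TZ = 5:4 ⇒ T = (5/3, 10/9)
2. With EX:XT = r, write λ = r/(r+1) so X = E + λ·(T−E); X is affine-linear in λ
Every point depending on X is an affine combination of X and λ-independent points, so each such coordinate is linear in λ; the λ² term in each signed area is a multiple of (T−E)×(T−E) = 0, so 2·[ABZ] and 2·[XEZ] are each linear in λ. Evaluating at λ=0 and λ=1:
  2·[ABZ] = 2,   2·[XEZ] = -4/3·λ
So [ABZ]:[XEZ] = (2) / (-4/3·λ). Setting this equal to -27/8:
  2 = -27/8·(-4/3·λ)  ⇒  λ = 4/9
Then r = λ/(1−λ) = (4/9)/(5/9) = 4/5. Check: with r = 4/5, X = (20/27, 85/81) and [ABZ]:[XEZ] = -27/8 as required.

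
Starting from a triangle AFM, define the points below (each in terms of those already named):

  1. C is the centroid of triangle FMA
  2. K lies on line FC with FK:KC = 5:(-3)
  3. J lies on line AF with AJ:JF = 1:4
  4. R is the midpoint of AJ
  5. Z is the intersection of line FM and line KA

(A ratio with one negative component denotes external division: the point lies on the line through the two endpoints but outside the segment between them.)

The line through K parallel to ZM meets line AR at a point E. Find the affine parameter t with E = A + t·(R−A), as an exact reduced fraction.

Work in coordinates with A = (0, 0), F = (1, 0), M = (0, 1).
1. C is the centroid of triangle FMA ⇒ C = (1/3, 1/3)
2. K lies on line FC with FK:KC = 5:(-3) ⇒ K = (-2/3, 5/6)
3. J lies on line AF with AJ:JF = 1:4 ⇒ J = (1/5, 0)
4. R is the midpoint of AJ ⇒ R = (1/10, 0)
5. Z is the intersection of line FM and line KA ⇒ Z = (-4, 5)
through K parallel to ZM: direction (4, -4); meets AR at E = (1/6, 0)
E = A + t·(R−A) with t = 5/3

t = 5/3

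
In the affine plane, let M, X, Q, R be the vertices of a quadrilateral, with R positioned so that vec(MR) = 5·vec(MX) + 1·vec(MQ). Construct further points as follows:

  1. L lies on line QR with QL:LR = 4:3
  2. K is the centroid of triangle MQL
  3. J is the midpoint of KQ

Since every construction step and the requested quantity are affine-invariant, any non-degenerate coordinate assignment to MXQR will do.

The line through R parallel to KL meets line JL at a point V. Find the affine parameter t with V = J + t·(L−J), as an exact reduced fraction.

t = 5/2

Work in coordinates with M = (0, 0), X = (1, 0), Q = (0, 1), R = (5, 1).
1. L lies on line QR with QL:LR = 4:3 ⇒ L = (20/7, 1)
2. K is the centroid of triangle MQL ⇒ K = (20/21, 2/3)
3. J is the midpoint of KQ ⇒ J = (10/21, 5/6)
through R parallel to KL: direction (40/21, 1/3); meets JL at V = (45/7, 5/4)
V = J + t·(L−J) with t = 5/2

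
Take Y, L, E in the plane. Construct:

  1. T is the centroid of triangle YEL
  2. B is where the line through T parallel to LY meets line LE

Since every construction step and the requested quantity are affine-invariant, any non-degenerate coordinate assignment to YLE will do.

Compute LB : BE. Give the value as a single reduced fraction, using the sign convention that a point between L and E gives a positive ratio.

Work in coordinates with Y = (0, 0), L = (1, 0), E = (0, 1).
1. T is the centroid of triangle YEL ⇒ T = (1/3, 1/3)
2. B is where the line through T parallel to LY meets line LE ⇒ B = (2/3, 1/3)
B = L + t·(E−L) with t = 1/3, so LB:BE = t:(1−t) = 1/3:2/3

LB:BE = 1/2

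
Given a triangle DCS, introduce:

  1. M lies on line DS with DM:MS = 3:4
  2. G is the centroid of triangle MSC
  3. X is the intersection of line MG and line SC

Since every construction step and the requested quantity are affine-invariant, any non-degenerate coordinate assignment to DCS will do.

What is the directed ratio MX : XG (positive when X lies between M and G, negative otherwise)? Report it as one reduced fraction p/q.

MX:XG = -3

Work in coordinates with D = (0, 0), C = (1, 0), S = (0, 1).
1. M lies on line DS with DM:MS = 3:4 ⇒ M = (0, 3/7)
2. G is the centroid of triangle MSC ⇒ G = (1/3, 10/21)
3. X is the intersection of line MG and line SC ⇒ X = (1/2, 1/2)
X = M + t·(G−M) with t = 3/2, so MX:XG = t:(1−t) = 3/2:-1/2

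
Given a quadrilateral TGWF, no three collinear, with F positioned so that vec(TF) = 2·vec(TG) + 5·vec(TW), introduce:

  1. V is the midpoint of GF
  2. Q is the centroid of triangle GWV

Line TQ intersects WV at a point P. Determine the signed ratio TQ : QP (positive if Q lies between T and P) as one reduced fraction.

Assign T = (0, 0), G = (1, 0), W = (0, 1), F = (2, 5) — the answer is frame-independent, so this choice is without loss of generality.
1. V is the midpoint of GF ⇒ V = (3/2, 5/2)
2. Q is the centroid of triangle GWV ⇒ Q = (5/6, 7/6)
line TQ meets WV at P = (5/2, 7/2)
Q = T + t·(P−T) with t = 1/3, so TQ:QP = 1/3:2/3

TQ:QP = 1/2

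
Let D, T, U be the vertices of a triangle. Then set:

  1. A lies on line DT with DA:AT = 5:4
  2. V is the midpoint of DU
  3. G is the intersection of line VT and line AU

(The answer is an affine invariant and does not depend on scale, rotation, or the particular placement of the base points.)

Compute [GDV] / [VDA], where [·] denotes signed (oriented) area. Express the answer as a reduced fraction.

Assign D = (0, 0), T = (1, 0), U = (0, 1) — the answer is frame-independent, so this choice is without loss of generality.
1. A lies on line DT with DA:AT = 5:4 ⇒ A = (5/9, 0)
2. V is the midpoint of DU ⇒ V = (0, 1/2)
3. G is the intersection of line VT and line AU ⇒ G = (5/13, 4/13)
2·[GDV] = -5/26, 2·[VDA] = 5/18
[GDV]:[VDA] = -5/26:5/18 = -9/13

[GDV]:[VDA] = -9/13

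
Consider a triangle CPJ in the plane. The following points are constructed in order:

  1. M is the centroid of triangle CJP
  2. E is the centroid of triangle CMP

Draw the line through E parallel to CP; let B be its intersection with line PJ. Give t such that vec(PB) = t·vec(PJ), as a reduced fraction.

t = 1/9

Work in coordinates with C = (0, 0), P = (1, 0), J = (0, 1).
1. M is the centroid of triangle CJP ⇒ M = (1/3, 1/3)
2. E is the centroid of triangle CMP ⇒ E = (4/9, 1/9)
through E parallel to CP: direction (1, 0); meets PJ at B = (8/9, 1/9)
B = P + t·(J−P) with t = 1/9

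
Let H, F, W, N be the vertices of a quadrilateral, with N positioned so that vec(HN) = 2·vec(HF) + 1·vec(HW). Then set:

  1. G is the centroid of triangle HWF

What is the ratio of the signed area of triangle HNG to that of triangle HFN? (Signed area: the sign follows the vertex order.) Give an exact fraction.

[HNG]:[HFN] = 1/3

Set H = (0, 0), F = (1, 0), W = (0, 1), N = (2, 1); any affine frame gives the same invariant.
1. G is the centroid of triangle HWF ⇒ G = (1/3, 1/3)
2·[HNG] = 1/3, 2·[HFN] = 1
[HNG]:[HFN] = 1/3:1 = 1/3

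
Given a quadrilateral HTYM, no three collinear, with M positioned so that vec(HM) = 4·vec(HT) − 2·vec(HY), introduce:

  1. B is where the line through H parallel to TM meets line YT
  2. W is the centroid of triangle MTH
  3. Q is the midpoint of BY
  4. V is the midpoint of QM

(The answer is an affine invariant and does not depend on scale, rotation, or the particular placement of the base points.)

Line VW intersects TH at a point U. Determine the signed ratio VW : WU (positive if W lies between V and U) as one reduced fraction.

Set H = (0, 0), T = (1, 0), Y = (0, 1), M = (4, -2); any affine frame gives the same invariant.
1. B is where the line through H parallel to TM meets line YT ⇒ B = (3, -2)
2. W is the centroid of triangle MTH ⇒ W = (5/3, -2/3)
3. Q is the midpoint of BY ⇒ Q = (3/2, -1/2)
4. V is the midpoint of QM ⇒ V = (11/4, -5/4)
line VW meets TH at U = (3/7, 0)
W = V + t·(U−V) with t = 7/15, so VW:WU = 7/15:8/15

VW:WU = 7/8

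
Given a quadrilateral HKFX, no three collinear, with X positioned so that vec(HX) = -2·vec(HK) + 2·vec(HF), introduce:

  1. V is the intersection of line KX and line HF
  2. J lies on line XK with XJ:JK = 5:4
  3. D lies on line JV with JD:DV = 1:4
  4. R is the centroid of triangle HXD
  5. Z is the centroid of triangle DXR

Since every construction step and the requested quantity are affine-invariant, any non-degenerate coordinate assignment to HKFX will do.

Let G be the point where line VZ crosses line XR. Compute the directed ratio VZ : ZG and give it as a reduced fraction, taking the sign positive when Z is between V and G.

Assign H = (0, 0), K = (1, 0), F = (0, 1), X = (-2, 2) — the answer is frame-independent, so this choice is without loss of generality.
1. V is the intersection of line KX and line HF ⇒ V = (0, 2/3)
2. J lies on line XK with XJ:JK = 5:4 ⇒ J = (-1/3, 8/9)
3. D lies on line JV with JD:DV = 1:4 ⇒ D = (-4/15, 38/45)
4. R is the centroid of triangle HXD ⇒ R = (-34/45, 128/135)
5. Z is the centroid of triangle DXR ⇒ Z = (-136/135, 512/405)
line VZ meets XR at G = (-17/12, 217/144)
Z = V + t·(G−V) with t = 32/45, so VZ:ZG = 32/45:13/45

VZ:ZG = 32/13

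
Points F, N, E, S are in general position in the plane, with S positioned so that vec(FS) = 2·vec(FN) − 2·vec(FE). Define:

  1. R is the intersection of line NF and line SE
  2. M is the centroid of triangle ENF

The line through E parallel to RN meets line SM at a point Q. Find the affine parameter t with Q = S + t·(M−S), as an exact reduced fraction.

t = 9/7

Work in coordinates with F = (0, 0), N = (1, 0), E = (0, 1), S = (2, -2).
1. R is the intersection of line NF and line SE ⇒ R = (2/3, 0)
2. M is the centroid of triangle ENF ⇒ M = (1/3, 1/3)
through E parallel to RN: direction (1/3, 0); meets SM at Q = (-1/7, 1)
Q = S + t·(M−S) with t = 9/7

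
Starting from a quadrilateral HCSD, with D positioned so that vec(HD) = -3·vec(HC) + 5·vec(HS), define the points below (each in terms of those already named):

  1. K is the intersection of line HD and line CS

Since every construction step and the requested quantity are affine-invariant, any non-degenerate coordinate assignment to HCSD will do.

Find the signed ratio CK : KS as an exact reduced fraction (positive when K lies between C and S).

CK:KS = -5/3

Assign H = (0, 0), C = (1, 0), S = (0, 1), D = (-3, 5) — the answer is frame-independent, so this choice is without loss of generality.
1. K is the intersection of line HD and line CS ⇒ K = (-3/2, 5/2)
K = C + t·(S−C) with t = 5/2, so CK:KS = t:(1−t) = 5/2:-3/2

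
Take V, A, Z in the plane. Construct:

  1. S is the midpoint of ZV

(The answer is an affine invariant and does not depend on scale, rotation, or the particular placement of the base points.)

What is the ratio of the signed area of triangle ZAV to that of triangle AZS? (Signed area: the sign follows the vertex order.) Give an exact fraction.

[ZAV]:[AZS] = -2

Choose coordinates V = (0, 0), A = (1, 0), Z = (0, 1).
1. S is the midpoint of ZV ⇒ S = (0, 1/2)
2·[ZAV] = -1, 2·[AZS] = 1/2
[ZAV]:[AZS] = -1:1/2 = -2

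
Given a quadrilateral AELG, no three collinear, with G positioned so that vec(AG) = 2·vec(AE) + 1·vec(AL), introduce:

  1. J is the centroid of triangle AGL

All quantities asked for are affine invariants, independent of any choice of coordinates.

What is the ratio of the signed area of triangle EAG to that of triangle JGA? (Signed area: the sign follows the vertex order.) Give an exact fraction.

Choose coordinates A = (0, 0), E = (1, 0), L = (0, 1), G = (2, 1).
1. J is the centroid of triangle AGL ⇒ J = (2/3, 2/3)
2·[EAG] = -1, 2·[JGA] = -2/3
[EAG]:[JGA] = -1:-2/3 = 3/2

[EAG]:[JGA] = 3/2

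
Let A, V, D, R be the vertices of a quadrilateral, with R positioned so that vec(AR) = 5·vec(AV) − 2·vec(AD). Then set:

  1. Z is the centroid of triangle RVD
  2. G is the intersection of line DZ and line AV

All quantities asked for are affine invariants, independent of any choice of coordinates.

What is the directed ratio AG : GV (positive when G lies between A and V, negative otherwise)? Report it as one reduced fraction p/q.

AG:GV = -3

Choose coordinates A = (0, 0), V = (1, 0), D = (0, 1), R = (5, -2).
1. Z is the centroid of triangle RVD ⇒ Z = (2, -1/3)
2. G is the intersection of line DZ and line AV ⇒ G = (3/2, 0)
G = A + t·(V−A) with t = 3/2, so AG:GV = t:(1−t) = 3/2:-1/2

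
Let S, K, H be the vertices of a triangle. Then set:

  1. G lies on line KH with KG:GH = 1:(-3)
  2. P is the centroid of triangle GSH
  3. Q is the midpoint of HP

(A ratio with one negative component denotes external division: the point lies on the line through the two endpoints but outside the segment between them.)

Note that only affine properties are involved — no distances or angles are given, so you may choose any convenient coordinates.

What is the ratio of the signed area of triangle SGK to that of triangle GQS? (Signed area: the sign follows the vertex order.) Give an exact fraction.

[SGK]:[GQS] = 1/2

Set S = (0, 0), K = (1, 0), H = (0, 1); any affine frame gives the same invariant.
1. G lies on line KH with KG:GH = 1:(-3) ⇒ G = (3/2, -1/2)
2. P is the centroid of triangle GSH ⇒ P = (1/2, 1/6)
3. Q is the midpoint of HP ⇒ Q = (1/4, 7/12)
2·[SGK] = 1/2, 2·[GQS] = 1
[SGK]:[GQS] = 1/2:1 = 1/2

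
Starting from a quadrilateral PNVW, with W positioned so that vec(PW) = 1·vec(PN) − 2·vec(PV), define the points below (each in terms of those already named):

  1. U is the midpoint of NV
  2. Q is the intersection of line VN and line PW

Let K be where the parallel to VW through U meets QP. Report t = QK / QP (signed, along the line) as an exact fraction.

Set P = (0, 0), N = (1, 0), V = (0, 1), W = (1, -2); any affine frame gives the same invariant.
1. U is the midpoint of NV ⇒ U = (1/2, 1/2)
2. Q is the intersection of line VN and line PW ⇒ Q = (-1, 2)
through U parallel to VW: direction (1, -3); meets QP at K = (2, -4)
K = Q + t·(P−Q) with t = 3

t = 3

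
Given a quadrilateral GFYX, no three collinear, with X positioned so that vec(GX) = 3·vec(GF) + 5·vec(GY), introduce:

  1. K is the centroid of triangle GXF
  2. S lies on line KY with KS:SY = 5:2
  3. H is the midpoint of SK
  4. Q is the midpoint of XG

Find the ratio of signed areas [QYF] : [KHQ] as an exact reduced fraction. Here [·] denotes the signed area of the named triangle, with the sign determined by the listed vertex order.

[QYF]:[KHQ] = -42/5

Assign G = (0, 0), F = (1, 0), Y = (0, 1), X = (3, 5) — the answer is frame-independent, so this choice is without loss of generality.
1. K is the centroid of triangle GXF ⇒ K = (4/3, 5/3)
2. S lies on line KY with KS:SY = 5:2 ⇒ S = (8/21, 25/21)
3. H is the midpoint of SK ⇒ H = (6/7, 10/7)
4. Q is the midpoint of XG ⇒ Q = (3/2, 5/2)
2·[QYF] = 3, 2·[KHQ] = -5/14
[QYF]:[KHQ] = 3:-5/14 = -42/5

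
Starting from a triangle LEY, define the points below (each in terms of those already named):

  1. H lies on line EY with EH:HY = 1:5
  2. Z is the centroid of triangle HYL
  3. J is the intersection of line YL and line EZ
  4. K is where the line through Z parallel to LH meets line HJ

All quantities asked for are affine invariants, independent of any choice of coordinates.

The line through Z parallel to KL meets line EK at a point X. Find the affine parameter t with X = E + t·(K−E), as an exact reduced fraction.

t = 31/30

Choose coordinates L = (0, 0), E = (1, 0), Y = (0, 1).
1. H lies on line EY with EH:HY = 1:5 ⇒ H = (5/6, 1/6)
2. Z is the centroid of triangle HYL ⇒ Z = (5/18, 7/18)
3. J is the intersection of line YL and line EZ ⇒ J = (0, 7/13)
4. K is where the line through Z parallel to LH meets line HJ ⇒ K = (20/63, 25/63)
through Z parallel to KL: direction (-20/63, -25/63); meets EK at X = (557/1890, 155/378)
X = E + t·(K−E) with t = 31/30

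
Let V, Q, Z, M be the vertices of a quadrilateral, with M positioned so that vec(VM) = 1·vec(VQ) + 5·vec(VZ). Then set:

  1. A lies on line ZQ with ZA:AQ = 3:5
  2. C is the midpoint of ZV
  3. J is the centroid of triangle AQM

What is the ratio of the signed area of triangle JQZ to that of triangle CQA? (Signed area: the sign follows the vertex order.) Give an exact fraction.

Choose coordinates V = (0, 0), Q = (1, 0), Z = (0, 1), M = (1, 5).
1. A lies on line ZQ with ZA:AQ = 3:5 ⇒ A = (3/8, 5/8)
2. C is the midpoint of ZV ⇒ C = (0, 1/2)
3. J is the centroid of triangle AQM ⇒ J = (19/24, 15/8)
2·[JQZ] = -5/3, 2·[CQA] = 5/16
[JQZ]:[CQA] = -5/3:5/16 = -16/3

[JQZ]:[CQA] = -16/3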